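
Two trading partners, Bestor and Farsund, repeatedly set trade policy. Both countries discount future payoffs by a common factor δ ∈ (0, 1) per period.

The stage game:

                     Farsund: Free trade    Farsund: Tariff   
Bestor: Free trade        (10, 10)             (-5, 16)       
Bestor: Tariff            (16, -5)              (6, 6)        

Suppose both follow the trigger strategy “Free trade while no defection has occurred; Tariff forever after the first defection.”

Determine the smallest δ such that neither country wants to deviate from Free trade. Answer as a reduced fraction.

Under grim trigger the critical discount factor is (T−C)/(T−P) with T = 16, C = 10, P = 6.
δ* = (16−10)/(16−6) = 6/10 = 3/5.

3/5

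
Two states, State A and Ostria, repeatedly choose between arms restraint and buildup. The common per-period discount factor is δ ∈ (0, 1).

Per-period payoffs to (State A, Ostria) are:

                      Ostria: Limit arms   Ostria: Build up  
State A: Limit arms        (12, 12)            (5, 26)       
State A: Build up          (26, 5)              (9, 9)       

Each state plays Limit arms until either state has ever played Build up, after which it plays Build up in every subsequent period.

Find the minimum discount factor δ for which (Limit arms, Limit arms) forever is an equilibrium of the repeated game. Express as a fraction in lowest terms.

14/17

Cooperation forever yields 12 each period: 12/(1−δ).
Deviating yields 26 once, then 9 forever: 26 + 9δ/(1−δ).
No profitable deviation requires 12/(1−δ) ≥ 26 + 9δ/(1−δ).
Multiplying by (1−δ): 12 ≥ 26(1−δ) + 9δ = 26 − 17δ.
So 17δ ≥ 14, i.e. δ ≥ 14/17.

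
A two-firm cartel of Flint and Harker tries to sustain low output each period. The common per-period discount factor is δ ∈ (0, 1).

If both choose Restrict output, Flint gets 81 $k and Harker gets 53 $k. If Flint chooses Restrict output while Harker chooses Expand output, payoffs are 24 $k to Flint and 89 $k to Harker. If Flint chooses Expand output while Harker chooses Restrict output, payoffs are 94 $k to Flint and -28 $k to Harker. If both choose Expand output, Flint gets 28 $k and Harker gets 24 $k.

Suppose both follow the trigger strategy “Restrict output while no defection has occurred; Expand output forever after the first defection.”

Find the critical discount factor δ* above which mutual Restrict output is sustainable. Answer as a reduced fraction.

36/65

For Flint: deviation gain 94−81 = 13, per-period punishment loss 81−28 = 53. IC gives δ ≥ 13/66.
For Harker: gain 36, loss 29 per period, so δ ≥ 36/65.
The tighter constraint is Harker's, so cooperation needs δ ≥ 36/65.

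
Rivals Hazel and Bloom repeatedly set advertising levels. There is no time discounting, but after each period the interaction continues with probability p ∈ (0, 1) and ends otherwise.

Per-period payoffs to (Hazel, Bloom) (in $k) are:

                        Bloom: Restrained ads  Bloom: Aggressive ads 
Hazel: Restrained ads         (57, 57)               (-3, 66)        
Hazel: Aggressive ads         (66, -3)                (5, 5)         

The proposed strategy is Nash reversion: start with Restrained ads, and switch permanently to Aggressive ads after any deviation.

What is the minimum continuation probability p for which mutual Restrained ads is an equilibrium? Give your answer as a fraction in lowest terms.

9/61

Expected cooperation value is 57 + p·57 + p²·57 + … = 57/(1−p); deviation gives 66 + p·5/(1−p).
57 ≥ 66(1−p) + 5p ⇒ 61p ≥ 9 ⇒ p ≥ 9/61.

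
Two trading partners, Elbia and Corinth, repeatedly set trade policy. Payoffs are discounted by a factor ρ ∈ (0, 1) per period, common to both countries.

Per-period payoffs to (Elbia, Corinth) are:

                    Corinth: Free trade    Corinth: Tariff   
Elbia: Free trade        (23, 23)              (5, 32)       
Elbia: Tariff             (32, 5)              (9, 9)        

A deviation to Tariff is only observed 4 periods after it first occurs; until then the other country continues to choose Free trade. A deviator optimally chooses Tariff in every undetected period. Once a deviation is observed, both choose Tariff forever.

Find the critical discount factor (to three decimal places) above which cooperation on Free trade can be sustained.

The best deviation is to choose Tariff for all 4 undetected periods, earning 32 each, then 9 forever once detected.
Deviation value: 32(1−ρ^4)/(1−ρ) + 9ρ^4/(1−ρ); cooperation value: 23/(1−ρ).
IC: 23 ≥ 32(1−ρ^4) + 9ρ^4 = 32 − 23ρ^4.
So ρ^4 ≥ 9/23, giving ρ ≥ (9/23)^(1/4) ≈ 0.791.

0.791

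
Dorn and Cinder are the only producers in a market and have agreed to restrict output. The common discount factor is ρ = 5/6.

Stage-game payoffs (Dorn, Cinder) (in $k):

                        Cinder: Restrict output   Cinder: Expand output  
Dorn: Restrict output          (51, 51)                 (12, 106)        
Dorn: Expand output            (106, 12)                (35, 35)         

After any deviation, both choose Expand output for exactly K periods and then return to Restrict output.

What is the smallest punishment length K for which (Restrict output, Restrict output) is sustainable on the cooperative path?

7

IC: ρ(1−ρ^K)/(1−ρ) ≥ (106−51)/(51−35) = 55/16.
With ρ = 5/6: need 1 − ρ^K ≥ 55/16·(1−5/6)/(5/6), i.e. ρ^K ≤ 0.3125.
Since (5/6)^6 = 0.3349 and (5/6)^7 = 0.2791, the smallest such K is 7.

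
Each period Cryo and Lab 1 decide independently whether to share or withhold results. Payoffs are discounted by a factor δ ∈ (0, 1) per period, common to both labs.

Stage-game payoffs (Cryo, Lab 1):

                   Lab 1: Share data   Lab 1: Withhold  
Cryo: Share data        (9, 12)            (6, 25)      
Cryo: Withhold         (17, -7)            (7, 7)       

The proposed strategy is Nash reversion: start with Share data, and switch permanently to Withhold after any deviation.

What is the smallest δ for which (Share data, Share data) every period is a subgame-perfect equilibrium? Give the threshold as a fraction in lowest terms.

4/5

Cryo's threshold: (17−9)/(17−7) = 4/5.
Lab 1's threshold: (25−12)/(25−7) = 13/18.
4/5 > 13/18, so Cryo binds and δ* = 4/5.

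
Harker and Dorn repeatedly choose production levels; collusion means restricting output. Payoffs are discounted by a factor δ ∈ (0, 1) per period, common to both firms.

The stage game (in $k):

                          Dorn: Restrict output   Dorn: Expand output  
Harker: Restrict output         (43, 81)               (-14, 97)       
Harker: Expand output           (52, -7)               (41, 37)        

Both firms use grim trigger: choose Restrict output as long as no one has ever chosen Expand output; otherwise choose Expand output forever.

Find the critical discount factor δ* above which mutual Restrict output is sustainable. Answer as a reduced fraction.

For Harker: deviation gain 52−43 = 9, per-period punishment loss 43−41 = 2. IC gives δ ≥ 9/11.
For Dorn: gain 16, loss 44 per period, so δ ≥ 16/60 = 4/15.
The tighter constraint is Harker's, so cooperation needs δ ≥ 9/11.

9/11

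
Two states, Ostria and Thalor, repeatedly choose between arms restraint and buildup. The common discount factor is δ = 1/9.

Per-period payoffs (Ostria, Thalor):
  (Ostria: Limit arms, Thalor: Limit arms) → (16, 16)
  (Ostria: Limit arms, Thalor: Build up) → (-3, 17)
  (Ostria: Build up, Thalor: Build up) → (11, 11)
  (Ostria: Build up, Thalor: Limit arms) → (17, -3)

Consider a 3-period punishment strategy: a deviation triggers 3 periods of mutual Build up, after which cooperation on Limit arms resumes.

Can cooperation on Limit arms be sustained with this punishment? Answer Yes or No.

A one-shot deviation gives 17 now, then 11 for 3 periods, then back to 16.
Gain from deviating: (17−16) today; loss: (16−11) in each of the next 3 periods.
No-deviation condition: (16−11)(δ+…+δ^3) ≥ 17−16, i.e. δ+…+δ^3 ≥ 1/5.
At δ = 1/9: δ+…+δ^3 = 0.1248 < 0.2000.
So cooperation is not sustainable.

No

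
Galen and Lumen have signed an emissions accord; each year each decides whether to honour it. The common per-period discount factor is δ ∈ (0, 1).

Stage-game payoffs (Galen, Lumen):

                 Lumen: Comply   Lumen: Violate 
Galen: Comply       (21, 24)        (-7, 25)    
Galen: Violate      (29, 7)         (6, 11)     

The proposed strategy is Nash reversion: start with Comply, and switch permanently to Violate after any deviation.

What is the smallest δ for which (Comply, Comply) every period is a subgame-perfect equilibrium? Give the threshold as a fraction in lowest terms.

Galen: cooperation gives 21 each period; deviation gives 29 once then 6 forever.
  21/(1−δ) ≥ 29 + 6δ/(1−δ) ⇒ δ ≥ 8/23.
Lumen: cooperation gives 24 each period; deviation gives 25 once then 11 forever.
  δ ≥ 1/14.
Both must hold, so the binding constraint is Galen's: δ ≥ 8/23.

8/23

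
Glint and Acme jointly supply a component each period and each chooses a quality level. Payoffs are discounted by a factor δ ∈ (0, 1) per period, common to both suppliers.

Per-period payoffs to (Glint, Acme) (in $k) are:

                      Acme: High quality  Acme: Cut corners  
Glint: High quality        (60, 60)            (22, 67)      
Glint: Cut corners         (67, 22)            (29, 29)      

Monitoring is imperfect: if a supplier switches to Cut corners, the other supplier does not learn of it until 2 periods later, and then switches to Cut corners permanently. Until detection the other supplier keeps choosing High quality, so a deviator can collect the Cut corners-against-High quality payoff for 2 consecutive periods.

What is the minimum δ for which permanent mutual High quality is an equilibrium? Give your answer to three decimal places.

0.429

The best deviation is to choose Cut corners for all 2 undetected periods, earning 67 each, then 29 forever once detected.
Deviation value: 67(1−δ^2)/(1−δ) + 29δ^2/(1−δ); cooperation value: 60/(1−δ).
IC: 60 ≥ 67(1−δ^2) + 29δ^2 = 67 − 38δ^2.
So δ^2 ≥ 7/38, giving δ ≥ (7/38)^(1/2) ≈ 0.429.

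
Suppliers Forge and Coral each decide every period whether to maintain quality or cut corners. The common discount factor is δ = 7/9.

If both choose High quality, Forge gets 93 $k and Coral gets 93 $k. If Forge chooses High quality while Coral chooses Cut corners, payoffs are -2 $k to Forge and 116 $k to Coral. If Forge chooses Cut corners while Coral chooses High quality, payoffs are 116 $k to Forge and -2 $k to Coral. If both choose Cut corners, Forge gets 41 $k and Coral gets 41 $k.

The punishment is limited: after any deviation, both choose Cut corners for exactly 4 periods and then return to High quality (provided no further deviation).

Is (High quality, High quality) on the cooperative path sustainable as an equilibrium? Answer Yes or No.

Yes

A one-shot deviation gives 116 now, then 41 for 4 periods, then back to 93.
Gain from deviating: (116−93) today; loss: (93−41) in each of the next 4 periods.
No-deviation condition: (93−41)(δ+…+δ^4) ≥ 116−93, i.e. δ+…+δ^4 ≥ 23/52.
At δ = 7/9: δ+…+δ^4 = 2.2192 ≥ 0.4423.
So cooperation is sustainable.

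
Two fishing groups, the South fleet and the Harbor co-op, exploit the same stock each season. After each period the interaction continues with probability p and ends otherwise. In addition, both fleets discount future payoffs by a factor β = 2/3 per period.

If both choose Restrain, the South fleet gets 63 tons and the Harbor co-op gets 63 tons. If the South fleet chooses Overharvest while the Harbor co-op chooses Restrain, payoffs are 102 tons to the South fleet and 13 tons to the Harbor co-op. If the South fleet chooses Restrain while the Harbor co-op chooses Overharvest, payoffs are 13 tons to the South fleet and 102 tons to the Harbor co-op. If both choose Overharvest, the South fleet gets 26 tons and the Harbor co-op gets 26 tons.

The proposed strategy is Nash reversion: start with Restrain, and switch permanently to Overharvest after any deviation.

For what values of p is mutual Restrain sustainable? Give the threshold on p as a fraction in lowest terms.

Expected continuation weight on next period's payoff is β·p = 2/3·p, which plays the role of the discount factor.
Cooperation requires 2/3·p ≥ (102−63)/(102−26) = 39/76, hence p ≥ 117/152.

117/152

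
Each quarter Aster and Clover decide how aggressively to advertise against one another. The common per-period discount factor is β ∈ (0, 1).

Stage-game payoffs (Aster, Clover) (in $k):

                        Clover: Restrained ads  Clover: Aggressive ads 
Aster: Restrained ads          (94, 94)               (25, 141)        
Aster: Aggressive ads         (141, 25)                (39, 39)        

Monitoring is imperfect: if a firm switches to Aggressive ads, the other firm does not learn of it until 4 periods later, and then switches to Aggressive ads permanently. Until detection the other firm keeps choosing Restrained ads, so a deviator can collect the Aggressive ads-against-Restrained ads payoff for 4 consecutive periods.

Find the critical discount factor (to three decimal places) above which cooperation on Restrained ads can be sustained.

0.824

A deviator earns 141 for 4 periods, then 39 forever; cooperating earns 94 forever. Multiplying the IC by (1−β):
94 ≥ 141(1−β^4) + 39β^4, so 102·β^4 ≥ 47 and β^4 ≥ 47/102.
β ≥ (47/102)^(1/4) ≈ 0.824.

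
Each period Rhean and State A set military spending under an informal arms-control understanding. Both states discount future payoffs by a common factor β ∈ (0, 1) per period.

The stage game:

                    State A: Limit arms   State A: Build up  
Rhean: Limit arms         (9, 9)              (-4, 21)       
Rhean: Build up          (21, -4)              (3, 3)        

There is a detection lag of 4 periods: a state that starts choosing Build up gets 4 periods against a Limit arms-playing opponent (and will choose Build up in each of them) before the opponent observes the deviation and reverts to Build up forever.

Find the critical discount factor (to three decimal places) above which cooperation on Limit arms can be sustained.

The best deviation is to choose Build up for all 4 undetected periods, earning 21 each, then 3 forever once detected.
Deviation value: 21(1−β^4)/(1−β) + 3β^4/(1−β); cooperation value: 9/(1−β).
IC: 9 ≥ 21(1−β^4) + 3β^4 = 21 − 18β^4.
So β^4 ≥ 12/18 = 2/3, giving β ≥ (2/3)^(1/4) ≈ 0.904.

0.904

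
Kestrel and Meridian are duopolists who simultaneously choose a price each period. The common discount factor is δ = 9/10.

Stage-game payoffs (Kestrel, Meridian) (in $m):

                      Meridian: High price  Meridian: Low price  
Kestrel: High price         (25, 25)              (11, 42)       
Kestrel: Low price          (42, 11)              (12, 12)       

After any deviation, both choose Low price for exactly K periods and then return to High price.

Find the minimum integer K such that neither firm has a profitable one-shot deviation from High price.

Need Σ_{k=1}^{K} δ^k ≥ (42−25)/(25−12) = 1.3077 at δ = 9/10.
At K = 1 the sum is 0.9000 < 1.3077; at K = 2 it is 1.7100 ≥ 1.3077.
So the minimum punishment length is K = 2.

2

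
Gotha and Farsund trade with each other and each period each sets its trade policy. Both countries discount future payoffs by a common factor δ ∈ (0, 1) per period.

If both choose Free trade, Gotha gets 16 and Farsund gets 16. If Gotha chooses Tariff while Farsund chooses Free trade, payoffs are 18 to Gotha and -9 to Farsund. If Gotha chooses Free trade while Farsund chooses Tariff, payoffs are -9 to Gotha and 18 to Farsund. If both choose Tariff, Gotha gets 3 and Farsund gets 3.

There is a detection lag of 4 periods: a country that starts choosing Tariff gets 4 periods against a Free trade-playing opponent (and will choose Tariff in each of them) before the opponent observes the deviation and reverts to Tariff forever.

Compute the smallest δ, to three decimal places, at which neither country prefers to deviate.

The best deviation is to choose Tariff for all 4 undetected periods, earning 18 each, then 3 forever once detected.
Deviation value: 18(1−δ^4)/(1−δ) + 3δ^4/(1−δ); cooperation value: 16/(1−δ).
IC: 16 ≥ 18(1−δ^4) + 3δ^4 = 18 − 15δ^4.
So δ^4 ≥ 2/15, giving δ ≥ (2/15)^(1/4) ≈ 0.604.

0.604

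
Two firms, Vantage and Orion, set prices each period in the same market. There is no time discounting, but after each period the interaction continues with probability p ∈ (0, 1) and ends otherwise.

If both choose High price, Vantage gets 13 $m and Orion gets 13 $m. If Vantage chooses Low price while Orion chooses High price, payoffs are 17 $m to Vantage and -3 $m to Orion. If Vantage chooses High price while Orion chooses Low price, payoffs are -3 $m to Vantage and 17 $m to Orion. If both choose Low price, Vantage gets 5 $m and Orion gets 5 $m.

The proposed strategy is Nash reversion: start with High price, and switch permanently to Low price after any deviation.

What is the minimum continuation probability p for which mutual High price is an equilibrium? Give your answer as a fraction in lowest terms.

Expected cooperation value is 13 + p·13 + p²·13 + … = 13/(1−p); deviation gives 17 + p·5/(1−p).
13 ≥ 17(1−p) + 5p ⇒ 12p ≥ 4 ⇒ p ≥ 4/12 = 1/3.

1/3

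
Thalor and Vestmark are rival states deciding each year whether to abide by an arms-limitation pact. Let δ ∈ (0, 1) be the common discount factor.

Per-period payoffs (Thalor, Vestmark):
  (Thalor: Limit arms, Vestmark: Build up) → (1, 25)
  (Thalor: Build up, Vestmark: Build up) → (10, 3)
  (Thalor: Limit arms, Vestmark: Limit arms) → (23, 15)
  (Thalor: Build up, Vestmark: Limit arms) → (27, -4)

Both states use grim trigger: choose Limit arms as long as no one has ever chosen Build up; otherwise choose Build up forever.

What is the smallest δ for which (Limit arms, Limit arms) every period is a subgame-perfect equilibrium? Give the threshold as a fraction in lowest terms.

Thalor's threshold: (27−23)/(27−10) = 4/17.
Vestmark's threshold: (25−15)/(25−3) = 5/11.
4/17 < 5/11, so Vestmark binds and δ* = 5/11.

5/11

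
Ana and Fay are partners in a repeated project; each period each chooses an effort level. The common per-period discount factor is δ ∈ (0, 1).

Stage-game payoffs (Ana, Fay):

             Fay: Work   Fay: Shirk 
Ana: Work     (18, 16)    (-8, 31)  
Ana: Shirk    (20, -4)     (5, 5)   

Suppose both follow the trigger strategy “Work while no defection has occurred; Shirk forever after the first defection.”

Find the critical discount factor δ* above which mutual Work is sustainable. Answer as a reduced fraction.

15/26

For Ana: deviation gain 20−18 = 2, per-period punishment loss 18−5 = 13. IC gives δ ≥ 2/15.
For Fay: gain 15, loss 11 per period, so δ ≥ 15/26.
The tighter constraint is Fay's, so cooperation needs δ ≥ 15/26.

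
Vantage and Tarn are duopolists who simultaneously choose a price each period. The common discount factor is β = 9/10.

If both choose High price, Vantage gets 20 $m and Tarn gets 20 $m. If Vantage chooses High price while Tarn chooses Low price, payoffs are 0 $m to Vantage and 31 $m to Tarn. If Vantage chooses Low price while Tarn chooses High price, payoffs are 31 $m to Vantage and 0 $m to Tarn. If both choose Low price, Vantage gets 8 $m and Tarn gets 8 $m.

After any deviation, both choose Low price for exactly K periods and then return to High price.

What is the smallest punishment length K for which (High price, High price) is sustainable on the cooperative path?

2

No profitable deviation requires (20−8)(β+…+β^K) ≥ 31−20, i.e. β+…+β^K ≥ 11/12 ≈ 0.9167.
With β = 9/10, the partial sums are K=1: 0.9000, K=2: 1.7100.
K = 2 is the first length at which the sum reaches 0.9167.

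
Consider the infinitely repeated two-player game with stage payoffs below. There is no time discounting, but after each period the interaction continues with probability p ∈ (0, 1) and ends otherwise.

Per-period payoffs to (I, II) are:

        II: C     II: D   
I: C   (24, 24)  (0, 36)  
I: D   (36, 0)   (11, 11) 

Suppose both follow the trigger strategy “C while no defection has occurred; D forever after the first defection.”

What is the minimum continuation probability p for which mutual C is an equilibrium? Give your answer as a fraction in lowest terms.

12/25

Expected cooperation value is 24 + p·24 + p²·24 + … = 24/(1−p); deviation gives 36 + p·11/(1−p).
24 ≥ 36(1−p) + 11p ⇒ 25p ≥ 12 ⇒ p ≥ 12/25.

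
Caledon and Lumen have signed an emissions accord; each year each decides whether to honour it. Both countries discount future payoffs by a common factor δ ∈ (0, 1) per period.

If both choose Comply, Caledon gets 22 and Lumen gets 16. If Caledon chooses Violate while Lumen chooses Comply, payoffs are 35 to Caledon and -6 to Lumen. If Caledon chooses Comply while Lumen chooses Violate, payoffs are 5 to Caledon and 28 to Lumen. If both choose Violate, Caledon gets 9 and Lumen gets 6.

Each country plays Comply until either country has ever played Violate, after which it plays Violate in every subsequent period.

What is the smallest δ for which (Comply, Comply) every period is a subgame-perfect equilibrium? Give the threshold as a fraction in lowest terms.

Caledon's threshold: (35−22)/(35−9) = 1/2.
Lumen's threshold: (28−16)/(28−6) = 6/11.
1/2 < 6/11, so Lumen binds and δ* = 6/11.

6/11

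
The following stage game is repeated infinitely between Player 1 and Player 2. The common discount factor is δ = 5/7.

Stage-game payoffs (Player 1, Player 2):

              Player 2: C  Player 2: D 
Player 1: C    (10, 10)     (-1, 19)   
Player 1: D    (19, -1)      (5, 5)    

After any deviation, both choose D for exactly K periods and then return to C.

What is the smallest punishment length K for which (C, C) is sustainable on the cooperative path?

4

Need Σ_{k=1}^{K} δ^k ≥ (19−10)/(10−5) = 1.8000 at δ = 5/7.
At K = 3 the sum is 1.5889 < 1.8000; at K = 4 it is 1.8492 ≥ 1.8000.
So the minimum punishment length is K = 4.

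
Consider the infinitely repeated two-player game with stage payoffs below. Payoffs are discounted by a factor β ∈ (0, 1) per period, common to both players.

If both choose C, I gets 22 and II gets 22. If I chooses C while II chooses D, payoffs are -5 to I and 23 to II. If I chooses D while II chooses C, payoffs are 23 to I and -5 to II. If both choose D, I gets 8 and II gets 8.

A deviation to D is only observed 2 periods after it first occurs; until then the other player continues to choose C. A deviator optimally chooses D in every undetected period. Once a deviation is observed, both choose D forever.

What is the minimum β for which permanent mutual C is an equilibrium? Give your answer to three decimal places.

0.258

Deviating for the 2 undetected periods gains 23−22 = 1 per period over cooperation, then loses 22−8 = 14 per period forever once punishment starts.
Gain: 1(1 + β + … + β^1); loss: 14·β^2/(1−β).
No profitable deviation ⇔ 1(1−β^2) ≤ 14·β^2, i.e. β^2 ≥ 1/(1+14) = 1/15.
Hence β ≥ (1/15)^(1/2) ≈ 0.258.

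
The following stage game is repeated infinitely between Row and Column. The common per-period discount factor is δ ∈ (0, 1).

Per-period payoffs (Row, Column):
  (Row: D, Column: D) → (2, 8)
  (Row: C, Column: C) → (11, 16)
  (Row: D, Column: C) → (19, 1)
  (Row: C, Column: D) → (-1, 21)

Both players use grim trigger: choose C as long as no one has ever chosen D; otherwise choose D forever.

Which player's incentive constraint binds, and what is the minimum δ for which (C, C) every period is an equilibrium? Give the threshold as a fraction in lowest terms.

For Row: deviation gain 19−11 = 8, per-period punishment loss 11−2 = 9. IC gives δ ≥ 8/17.
For Column: gain 5, loss 8 per period, so δ ≥ 5/13.
The tighter constraint is Row's, so cooperation needs δ ≥ 8/17.

Row; δ ≥ 8/17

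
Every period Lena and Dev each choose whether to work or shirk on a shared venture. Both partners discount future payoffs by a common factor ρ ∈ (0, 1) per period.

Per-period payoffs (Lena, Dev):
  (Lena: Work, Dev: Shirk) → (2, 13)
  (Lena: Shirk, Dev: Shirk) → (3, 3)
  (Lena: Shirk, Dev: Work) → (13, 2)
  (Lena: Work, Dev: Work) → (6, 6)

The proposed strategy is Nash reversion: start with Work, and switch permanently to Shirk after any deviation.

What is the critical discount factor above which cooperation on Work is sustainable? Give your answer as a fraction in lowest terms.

Under grim trigger the critical discount factor is (T−C)/(T−P) with T = 13, C = 6, P = 3.
ρ* = (13−6)/(13−3) = 7/10.

7/10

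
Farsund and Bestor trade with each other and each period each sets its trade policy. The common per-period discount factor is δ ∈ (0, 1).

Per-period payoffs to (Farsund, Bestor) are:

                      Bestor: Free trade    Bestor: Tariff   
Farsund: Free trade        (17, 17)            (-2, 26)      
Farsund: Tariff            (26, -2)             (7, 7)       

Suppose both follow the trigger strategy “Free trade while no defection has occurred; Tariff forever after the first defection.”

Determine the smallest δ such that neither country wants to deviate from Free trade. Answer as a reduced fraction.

Cooperation forever yields 17 each period: 17/(1−δ).
Deviating yields 26 once, then 7 forever: 26 + 7δ/(1−δ).
No profitable deviation requires 17/(1−δ) ≥ 26 + 7δ/(1−δ).
Multiplying by (1−δ): 17 ≥ 26(1−δ) + 7δ = 26 − 19δ.
So 19δ ≥ 9, i.e. δ ≥ 9/19.

9/19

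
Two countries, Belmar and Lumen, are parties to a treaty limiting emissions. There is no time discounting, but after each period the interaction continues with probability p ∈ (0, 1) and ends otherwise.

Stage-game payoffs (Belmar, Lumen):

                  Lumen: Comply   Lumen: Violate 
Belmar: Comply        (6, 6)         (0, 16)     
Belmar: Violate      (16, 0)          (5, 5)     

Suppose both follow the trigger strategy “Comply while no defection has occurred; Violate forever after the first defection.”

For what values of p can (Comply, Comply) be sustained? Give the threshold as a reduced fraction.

Expected cooperation value is 6 + p·6 + p²·6 + … = 6/(1−p); deviation gives 16 + p·5/(1−p).
6 ≥ 16(1−p) + 5p ⇒ 11p ≥ 10 ⇒ p ≥ 10/11.

10/11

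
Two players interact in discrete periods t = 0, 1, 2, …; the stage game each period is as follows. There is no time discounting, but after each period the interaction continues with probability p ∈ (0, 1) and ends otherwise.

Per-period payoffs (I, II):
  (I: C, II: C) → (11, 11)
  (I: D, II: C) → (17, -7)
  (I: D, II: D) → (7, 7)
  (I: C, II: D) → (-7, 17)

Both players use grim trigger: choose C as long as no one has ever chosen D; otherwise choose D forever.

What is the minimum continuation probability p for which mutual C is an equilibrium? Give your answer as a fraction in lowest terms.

Expected cooperation value is 11 + p·11 + p²·11 + … = 11/(1−p); deviation gives 17 + p·7/(1−p).
11 ≥ 17(1−p) + 7p ⇒ 10p ≥ 6 ⇒ p ≥ 6/10 = 3/5.

3/5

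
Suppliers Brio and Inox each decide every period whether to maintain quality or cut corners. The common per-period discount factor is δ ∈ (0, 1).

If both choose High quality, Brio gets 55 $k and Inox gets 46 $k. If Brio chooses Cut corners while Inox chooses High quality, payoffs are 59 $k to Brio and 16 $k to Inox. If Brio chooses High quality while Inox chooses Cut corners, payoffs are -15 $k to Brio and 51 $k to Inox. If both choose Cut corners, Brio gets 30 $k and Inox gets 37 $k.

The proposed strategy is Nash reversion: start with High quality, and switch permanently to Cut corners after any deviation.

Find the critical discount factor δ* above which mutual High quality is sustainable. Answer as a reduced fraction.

For Brio: deviation gain 59−55 = 4, per-period punishment loss 55−30 = 25. IC gives δ ≥ 4/29.
For Inox: gain 5, loss 9 per period, so δ ≥ 5/14.
The tighter constraint is Inox's, so cooperation needs δ ≥ 5/14.

5/14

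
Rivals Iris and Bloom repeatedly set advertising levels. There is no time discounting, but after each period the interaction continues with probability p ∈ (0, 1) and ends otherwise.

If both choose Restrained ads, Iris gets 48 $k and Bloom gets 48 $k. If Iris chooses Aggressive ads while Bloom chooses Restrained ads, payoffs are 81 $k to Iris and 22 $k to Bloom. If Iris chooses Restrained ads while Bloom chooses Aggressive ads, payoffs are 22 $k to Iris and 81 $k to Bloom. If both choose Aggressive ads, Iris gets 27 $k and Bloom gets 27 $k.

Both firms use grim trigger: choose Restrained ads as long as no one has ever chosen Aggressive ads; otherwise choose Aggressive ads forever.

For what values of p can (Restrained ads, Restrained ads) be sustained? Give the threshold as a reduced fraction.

With no time discounting, the continuation probability p plays the role of the discount factor.
Grim-trigger IC: 48/(1−p) ≥ 81 + 27p/(1−p) ⇒ p ≥ (81−48)/(81−27) = 11/18.

11/18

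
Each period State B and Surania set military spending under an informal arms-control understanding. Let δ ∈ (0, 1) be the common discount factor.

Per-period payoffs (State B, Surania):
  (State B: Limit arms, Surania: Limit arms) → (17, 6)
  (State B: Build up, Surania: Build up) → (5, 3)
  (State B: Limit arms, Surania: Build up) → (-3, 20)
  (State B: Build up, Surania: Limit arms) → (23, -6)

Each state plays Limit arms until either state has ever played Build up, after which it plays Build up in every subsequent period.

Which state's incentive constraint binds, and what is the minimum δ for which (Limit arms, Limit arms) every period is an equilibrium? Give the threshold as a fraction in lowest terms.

State B: cooperation gives 17 each period; deviation gives 23 once then 5 forever.
  17/(1−δ) ≥ 23 + 5δ/(1−δ) ⇒ δ ≥ 6/18 = 1/3.
Surania: cooperation gives 6 each period; deviation gives 20 once then 3 forever.
  δ ≥ 14/17.
Both must hold, so the binding constraint is Surania's: δ ≥ 14/17.

Surania; δ ≥ 14/17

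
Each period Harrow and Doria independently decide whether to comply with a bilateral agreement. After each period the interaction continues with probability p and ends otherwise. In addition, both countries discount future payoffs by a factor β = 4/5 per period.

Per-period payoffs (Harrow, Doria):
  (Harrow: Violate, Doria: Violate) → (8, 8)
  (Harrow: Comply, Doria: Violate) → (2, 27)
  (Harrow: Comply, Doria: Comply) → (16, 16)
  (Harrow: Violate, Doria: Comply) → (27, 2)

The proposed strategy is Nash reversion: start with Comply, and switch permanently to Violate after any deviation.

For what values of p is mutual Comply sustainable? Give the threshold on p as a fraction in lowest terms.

With continuation probability p and discount β, the effective per-period discount factor is βp.
Grim-trigger IC: βp ≥ (27−16)/(27−8) = 11/19.
So p ≥ (11/19)/(4/5) = 55/76.

55/76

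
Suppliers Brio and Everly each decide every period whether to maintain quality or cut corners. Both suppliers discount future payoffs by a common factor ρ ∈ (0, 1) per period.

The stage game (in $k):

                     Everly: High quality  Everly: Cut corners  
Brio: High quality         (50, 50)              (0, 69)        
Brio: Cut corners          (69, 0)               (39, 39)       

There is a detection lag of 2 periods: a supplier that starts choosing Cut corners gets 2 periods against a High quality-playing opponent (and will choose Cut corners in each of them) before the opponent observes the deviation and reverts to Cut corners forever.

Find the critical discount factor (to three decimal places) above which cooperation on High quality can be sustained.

A deviator earns 69 for 2 periods, then 39 forever; cooperating earns 50 forever. Multiplying the IC by (1−ρ):
50 ≥ 69(1−ρ^2) + 39ρ^2, so 30·ρ^2 ≥ 19 and ρ^2 ≥ 19/30.
ρ ≥ (19/30)^(1/2) ≈ 0.796.

0.796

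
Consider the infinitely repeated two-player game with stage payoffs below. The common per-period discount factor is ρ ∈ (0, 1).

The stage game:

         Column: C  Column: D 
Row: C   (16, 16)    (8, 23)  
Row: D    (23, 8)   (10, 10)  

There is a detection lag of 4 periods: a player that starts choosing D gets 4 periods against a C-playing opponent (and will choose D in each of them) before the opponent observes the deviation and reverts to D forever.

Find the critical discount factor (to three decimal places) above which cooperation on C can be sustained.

0.857

The best deviation is to choose D for all 4 undetected periods, earning 23 each, then 10 forever once detected.
Deviation value: 23(1−ρ^4)/(1−ρ) + 10ρ^4/(1−ρ); cooperation value: 16/(1−ρ).
IC: 16 ≥ 23(1−ρ^4) + 10ρ^4 = 23 − 13ρ^4.
So ρ^4 ≥ 7/13, giving ρ ≥ (7/13)^(1/4) ≈ 0.857.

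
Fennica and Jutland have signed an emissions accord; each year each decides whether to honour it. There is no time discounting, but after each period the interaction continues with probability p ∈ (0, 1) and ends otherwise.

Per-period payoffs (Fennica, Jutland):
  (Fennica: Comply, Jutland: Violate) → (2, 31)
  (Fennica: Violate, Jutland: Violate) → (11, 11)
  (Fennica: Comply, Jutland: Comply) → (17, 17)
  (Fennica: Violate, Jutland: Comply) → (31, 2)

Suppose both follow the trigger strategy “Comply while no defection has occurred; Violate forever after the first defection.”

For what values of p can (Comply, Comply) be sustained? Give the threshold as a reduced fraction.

With no time discounting, the continuation probability p plays the role of the discount factor.
Grim-trigger IC: 17/(1−p) ≥ 31 + 11p/(1−p) ⇒ p ≥ (31−17)/(31−11) = 7/10.

7/10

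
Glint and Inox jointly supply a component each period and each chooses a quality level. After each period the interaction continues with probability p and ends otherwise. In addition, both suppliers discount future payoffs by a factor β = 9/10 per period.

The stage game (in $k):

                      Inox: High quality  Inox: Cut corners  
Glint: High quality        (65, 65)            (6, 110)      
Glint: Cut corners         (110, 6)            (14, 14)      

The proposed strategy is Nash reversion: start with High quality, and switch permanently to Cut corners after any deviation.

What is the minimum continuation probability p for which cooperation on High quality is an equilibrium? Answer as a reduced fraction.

25/48

With continuation probability p and discount β, the effective per-period discount factor is βp.
Grim-trigger IC: βp ≥ (110−65)/(110−14) = 15/32.
So p ≥ (15/32)/(9/10) = 25/48.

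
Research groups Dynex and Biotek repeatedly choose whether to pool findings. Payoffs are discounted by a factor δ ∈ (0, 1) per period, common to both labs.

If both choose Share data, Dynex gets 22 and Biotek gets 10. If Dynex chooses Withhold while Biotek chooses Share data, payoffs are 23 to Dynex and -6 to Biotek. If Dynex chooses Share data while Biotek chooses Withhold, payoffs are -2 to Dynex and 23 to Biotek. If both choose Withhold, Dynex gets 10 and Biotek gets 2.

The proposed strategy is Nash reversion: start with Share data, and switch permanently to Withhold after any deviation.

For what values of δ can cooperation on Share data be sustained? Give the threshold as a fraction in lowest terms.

13/21

Dynex: cooperation gives 22 each period; deviation gives 23 once then 10 forever.
  22/(1−δ) ≥ 23 + 10δ/(1−δ) ⇒ δ ≥ 1/13.
Biotek: cooperation gives 10 each period; deviation gives 23 once then 2 forever.
  δ ≥ 13/21.
Both must hold, so the binding constraint is Biotek's: δ ≥ 13/21.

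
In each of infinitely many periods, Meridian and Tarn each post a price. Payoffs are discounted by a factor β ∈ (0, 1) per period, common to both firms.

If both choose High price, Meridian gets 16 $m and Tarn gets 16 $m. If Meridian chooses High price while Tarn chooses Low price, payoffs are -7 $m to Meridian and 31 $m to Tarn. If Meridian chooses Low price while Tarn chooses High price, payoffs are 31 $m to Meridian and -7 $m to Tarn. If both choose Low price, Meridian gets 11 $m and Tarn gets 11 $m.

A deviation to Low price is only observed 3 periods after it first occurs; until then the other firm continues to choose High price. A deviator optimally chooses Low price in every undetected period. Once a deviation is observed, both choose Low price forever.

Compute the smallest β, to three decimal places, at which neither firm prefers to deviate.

Deviating for the 3 undetected periods gains 31−16 = 15 per period over cooperation, then loses 16−11 = 5 per period forever once punishment starts.
Gain: 15(1 + β + … + β^2); loss: 5·β^3/(1−β).
No profitable deviation ⇔ 15(1−β^3) ≤ 5·β^3, i.e. β^3 ≥ 15/(15+5) = 3/4.
Hence β ≥ (3/4)^(1/3) ≈ 0.909.

0.909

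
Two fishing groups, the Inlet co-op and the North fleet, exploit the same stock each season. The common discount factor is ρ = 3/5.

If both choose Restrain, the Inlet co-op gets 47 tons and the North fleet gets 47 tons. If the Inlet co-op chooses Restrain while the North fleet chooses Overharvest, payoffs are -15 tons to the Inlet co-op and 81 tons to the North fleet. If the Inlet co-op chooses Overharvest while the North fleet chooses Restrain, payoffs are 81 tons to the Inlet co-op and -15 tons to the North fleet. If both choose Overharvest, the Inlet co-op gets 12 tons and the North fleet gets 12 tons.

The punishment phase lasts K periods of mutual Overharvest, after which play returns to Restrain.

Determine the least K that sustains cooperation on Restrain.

3

IC: ρ(1−ρ^K)/(1−ρ) ≥ (81−47)/(47−12) = 34/35.
With ρ = 3/5: need 1 − ρ^K ≥ 34/35·(1−3/5)/(3/5), i.e. ρ^K ≤ 0.3524.
Since (3/5)^2 = 0.3600 and (3/5)^3 = 0.2160, the smallest such K is 3.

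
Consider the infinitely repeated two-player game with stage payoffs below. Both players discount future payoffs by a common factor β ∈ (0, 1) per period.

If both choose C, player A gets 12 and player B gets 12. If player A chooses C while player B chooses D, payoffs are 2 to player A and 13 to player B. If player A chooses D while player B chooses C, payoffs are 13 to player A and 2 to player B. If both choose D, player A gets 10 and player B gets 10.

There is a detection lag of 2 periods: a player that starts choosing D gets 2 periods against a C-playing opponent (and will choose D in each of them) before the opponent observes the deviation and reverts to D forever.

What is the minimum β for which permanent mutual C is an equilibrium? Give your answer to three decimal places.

Deviating for the 2 undetected periods gains 13−12 = 1 per period over cooperation, then loses 12−10 = 2 per period forever once punishment starts.
Gain: 1(1 + β + … + β^1); loss: 2·β^2/(1−β).
No profitable deviation ⇔ 1(1−β^2) ≤ 2·β^2, i.e. β^2 ≥ 1/(1+2) = 1/3.
Hence β ≥ (1/3)^(1/2) ≈ 0.577.

0.577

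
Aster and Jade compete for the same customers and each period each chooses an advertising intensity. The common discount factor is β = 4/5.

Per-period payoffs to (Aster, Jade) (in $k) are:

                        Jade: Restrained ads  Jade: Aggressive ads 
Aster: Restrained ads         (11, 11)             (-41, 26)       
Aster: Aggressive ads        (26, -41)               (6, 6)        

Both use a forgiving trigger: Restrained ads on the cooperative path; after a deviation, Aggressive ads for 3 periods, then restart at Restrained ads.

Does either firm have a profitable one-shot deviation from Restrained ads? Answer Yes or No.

Yes

IC: β+…+β^3 ≥ (26−11)/(11−6) = 3.
At β = 4/5: partial sum = 1.9520 < 3.0000. Cooperation not sustainable.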